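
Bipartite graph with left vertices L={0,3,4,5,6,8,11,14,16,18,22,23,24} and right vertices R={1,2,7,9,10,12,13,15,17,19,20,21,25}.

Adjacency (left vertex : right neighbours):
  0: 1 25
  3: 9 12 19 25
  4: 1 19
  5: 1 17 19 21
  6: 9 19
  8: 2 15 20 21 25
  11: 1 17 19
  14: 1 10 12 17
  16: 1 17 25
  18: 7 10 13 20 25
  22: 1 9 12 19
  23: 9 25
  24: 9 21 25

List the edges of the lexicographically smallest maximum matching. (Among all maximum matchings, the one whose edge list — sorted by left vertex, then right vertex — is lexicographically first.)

Lex-smallest maximum matching: {(0,1), (3,9), (4,19), (5,17), (8,2), (14,10), (16,25), (18,7), (22,12), (24,21)}

|M| = 10 (so the lex-smallest maximum matching has 10 edges)
process left vertices in ascending order; for each, take the smallest-labelled available neighbour that still permits 10 edges overall, or leave it unmatched if none does
lex-smallest matching: {0-1, 3-9, 4-19, 5-17, 8-2, 14-10, 16-25, 18-7, 22-12, 24-21}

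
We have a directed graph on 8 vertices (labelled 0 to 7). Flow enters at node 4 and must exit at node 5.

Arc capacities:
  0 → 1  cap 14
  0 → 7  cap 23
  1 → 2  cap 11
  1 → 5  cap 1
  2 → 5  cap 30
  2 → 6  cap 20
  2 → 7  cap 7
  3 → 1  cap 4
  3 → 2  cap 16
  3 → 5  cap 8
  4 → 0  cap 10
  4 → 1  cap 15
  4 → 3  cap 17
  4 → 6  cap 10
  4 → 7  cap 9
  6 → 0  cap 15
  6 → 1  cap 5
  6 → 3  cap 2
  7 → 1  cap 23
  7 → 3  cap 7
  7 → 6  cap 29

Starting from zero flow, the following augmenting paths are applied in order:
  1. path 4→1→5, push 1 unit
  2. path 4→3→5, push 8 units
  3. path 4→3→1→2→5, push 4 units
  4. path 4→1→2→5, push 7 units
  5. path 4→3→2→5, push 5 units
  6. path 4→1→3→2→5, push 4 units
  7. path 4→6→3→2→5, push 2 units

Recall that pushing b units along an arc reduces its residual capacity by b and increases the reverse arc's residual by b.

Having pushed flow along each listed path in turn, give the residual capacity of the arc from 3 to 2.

after path 1 (4→1→5, push 1): res(3,2)=16
after path 2 (4→3→5, push 8): res(3,2)=16
after path 3 (4→3→1→2→5, push 4): res(3,2)=16
after path 4 (4→1→2→5, push 7): res(3,2)=16
after path 5 (4→3→2→5, push 5): res(3,2)=11
after path 6 (4→1→3→2→5, push 4): res(3,2)=7
after path 7 (4→6→3→2→5, push 2): res(3,2)=5

Residual capacity of (3,2): 5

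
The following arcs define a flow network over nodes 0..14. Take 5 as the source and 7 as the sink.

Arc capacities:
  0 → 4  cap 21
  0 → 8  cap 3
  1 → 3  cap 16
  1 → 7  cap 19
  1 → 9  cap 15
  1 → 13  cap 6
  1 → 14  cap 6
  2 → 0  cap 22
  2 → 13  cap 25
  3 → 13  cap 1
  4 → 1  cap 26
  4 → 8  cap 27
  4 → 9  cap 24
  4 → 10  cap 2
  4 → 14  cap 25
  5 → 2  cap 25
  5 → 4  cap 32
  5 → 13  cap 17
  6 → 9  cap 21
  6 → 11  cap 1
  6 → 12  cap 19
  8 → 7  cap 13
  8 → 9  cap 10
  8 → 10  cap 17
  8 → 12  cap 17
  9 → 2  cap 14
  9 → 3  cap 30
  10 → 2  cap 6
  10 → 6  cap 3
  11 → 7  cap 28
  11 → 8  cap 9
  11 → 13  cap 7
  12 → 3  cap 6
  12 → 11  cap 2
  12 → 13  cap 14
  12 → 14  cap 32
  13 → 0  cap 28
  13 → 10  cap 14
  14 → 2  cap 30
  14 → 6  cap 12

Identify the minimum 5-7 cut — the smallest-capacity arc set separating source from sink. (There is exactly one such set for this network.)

Min-cut arcs: {(1,7), (6,11), (8,7), (12,11)} (total capacity 35)

augment #1: 5→4→1→7 push 19
augment #2: 5→4→8→7 push 13
augment #3: 5→13→10→6→11→7 push 1
augment #4: 5→2→0→8→12→11→7 push 2
max flow = 35; residual-reachable set from 5 gives S-side
cut edges (S→T): {(1,7), (6,11), (8,7), (12,11)} total cap 35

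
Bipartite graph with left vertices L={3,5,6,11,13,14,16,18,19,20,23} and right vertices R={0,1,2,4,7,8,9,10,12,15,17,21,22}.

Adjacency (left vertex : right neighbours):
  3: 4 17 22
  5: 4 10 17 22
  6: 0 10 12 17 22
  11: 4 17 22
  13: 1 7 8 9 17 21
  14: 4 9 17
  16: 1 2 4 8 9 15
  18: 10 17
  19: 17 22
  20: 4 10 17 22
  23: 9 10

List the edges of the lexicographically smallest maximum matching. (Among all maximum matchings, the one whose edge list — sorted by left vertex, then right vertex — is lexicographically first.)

Lex-smallest maximum matching: {(3,4), (5,10), (6,0), (11,17), (13,1), (14,9), (16,2), (19,22)}

|M| = 8 (so the lex-smallest maximum matching has 8 edges)
process left vertices in ascending order; for each, take the smallest-labelled available neighbour that still permits 8 edges overall, or leave it unmatched if none does
lex-smallest matching: {3-4, 5-10, 6-0, 11-17, 13-1, 14-9, 16-2, 19-22}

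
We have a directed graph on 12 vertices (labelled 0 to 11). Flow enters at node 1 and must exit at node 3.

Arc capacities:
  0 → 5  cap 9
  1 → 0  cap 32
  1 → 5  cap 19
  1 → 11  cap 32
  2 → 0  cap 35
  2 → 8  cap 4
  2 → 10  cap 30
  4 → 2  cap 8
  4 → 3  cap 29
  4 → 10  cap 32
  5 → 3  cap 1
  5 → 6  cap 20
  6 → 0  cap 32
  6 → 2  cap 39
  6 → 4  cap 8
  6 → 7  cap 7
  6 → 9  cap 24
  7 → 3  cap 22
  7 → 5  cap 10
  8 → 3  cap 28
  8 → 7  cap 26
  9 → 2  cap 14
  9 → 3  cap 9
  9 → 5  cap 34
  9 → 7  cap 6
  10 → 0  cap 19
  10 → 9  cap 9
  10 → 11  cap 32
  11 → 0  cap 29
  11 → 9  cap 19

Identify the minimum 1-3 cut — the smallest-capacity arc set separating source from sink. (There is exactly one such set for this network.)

Min-cut arcs: {(2,8), (5,3), (6,4), (6,7), (9,3), (9,7)} (total capacity 35)

augment #1: 1→5→3 push 1
augment #2: 1→11→9→3 push 9
augment #3: 1→5→6→4→3 push 8
augment #4: 1→5→6→7→3 push 7
augment #5: 1→11→9→7→3 push 6
augment #6: 1→5→6→2→8→3 push 3
augment #7: 1→11→9→2→8→3 push 1
max flow = 35; residual-reachable set from 1 gives S-side
cut edges (S→T): {(2,8), (5,3), (6,4), (6,7), (9,3), (9,7)} total cap 35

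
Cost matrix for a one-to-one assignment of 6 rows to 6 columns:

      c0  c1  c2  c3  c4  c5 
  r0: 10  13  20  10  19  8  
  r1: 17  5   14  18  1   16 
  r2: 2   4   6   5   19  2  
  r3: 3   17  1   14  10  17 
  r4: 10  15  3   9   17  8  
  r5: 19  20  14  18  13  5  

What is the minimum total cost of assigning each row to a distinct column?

Minimum assignment cost: 26

optimal assignment: row0→col3 (cost 10), row1→col4 (cost 1), row2→col1 (cost 4), row3→col0 (cost 3), row4→col2 (cost 3), row5→col5 (cost 5)
total = 10 + 1 + 4 + 3 + 3 + 5 = 26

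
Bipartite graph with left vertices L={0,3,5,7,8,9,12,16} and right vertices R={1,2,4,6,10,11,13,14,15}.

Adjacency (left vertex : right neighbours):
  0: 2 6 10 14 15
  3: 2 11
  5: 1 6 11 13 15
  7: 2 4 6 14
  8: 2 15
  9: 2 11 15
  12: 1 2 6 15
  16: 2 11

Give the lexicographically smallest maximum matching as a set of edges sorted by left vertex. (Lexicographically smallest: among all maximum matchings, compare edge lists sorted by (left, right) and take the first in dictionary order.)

Lex-smallest maximum matching: {(0,6), (3,2), (5,13), (7,4), (8,15), (9,11), (12,1)}

|M| = 7 (so the lex-smallest maximum matching has 7 edges)
process left vertices in ascending order; for each, take the smallest-labelled available neighbour that still permits 7 edges overall, or leave it unmatched if none does
lex-smallest matching: {0-6, 3-2, 5-13, 7-4, 8-15, 9-11, 12-1}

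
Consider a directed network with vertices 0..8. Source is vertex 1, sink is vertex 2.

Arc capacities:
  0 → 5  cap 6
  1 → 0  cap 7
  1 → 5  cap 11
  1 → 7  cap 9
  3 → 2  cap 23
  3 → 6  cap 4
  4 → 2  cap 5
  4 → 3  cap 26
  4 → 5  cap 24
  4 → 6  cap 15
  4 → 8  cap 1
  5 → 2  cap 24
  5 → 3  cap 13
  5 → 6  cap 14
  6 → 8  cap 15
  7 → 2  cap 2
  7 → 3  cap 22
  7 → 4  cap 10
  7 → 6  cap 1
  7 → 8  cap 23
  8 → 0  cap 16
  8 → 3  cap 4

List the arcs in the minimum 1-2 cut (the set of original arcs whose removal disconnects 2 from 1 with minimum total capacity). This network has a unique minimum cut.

Min-cut arcs: {(0,5), (1,5), (1,7)} (total capacity 26)

augment #1: 1→5→2 push 11
augment #2: 1→7→2 push 2
augment #3: 1→0→5→2 push 6
augment #4: 1→7→3→2 push 7
max flow = 26; residual-reachable set from 1 gives S-side
cut edges (S→T): {(0,5), (1,5), (1,7)} total cap 26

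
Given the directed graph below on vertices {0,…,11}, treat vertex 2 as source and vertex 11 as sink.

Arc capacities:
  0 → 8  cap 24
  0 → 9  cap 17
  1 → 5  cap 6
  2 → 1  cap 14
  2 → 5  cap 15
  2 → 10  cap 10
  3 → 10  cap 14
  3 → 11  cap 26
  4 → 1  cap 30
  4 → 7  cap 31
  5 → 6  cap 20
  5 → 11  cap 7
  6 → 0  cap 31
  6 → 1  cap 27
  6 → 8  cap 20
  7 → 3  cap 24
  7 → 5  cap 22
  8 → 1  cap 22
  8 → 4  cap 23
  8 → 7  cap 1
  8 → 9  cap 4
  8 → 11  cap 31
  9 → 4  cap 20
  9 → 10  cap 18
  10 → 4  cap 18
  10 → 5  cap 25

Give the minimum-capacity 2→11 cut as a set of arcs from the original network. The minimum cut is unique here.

Min-cut arcs: {(1,5), (2,5), (2,10)} (total capacity 31)

augment #1: 2→5→11 push 7
augment #2: 2→5→6→8→11 push 8
augment #3: 2→1→5→6→8→11 push 6
augment #4: 2→10→4→7→3→11 push 10
max flow = 31; residual-reachable set from 2 gives S-side
cut edges (S→T): {(1,5), (2,5), (2,10)} total cap 31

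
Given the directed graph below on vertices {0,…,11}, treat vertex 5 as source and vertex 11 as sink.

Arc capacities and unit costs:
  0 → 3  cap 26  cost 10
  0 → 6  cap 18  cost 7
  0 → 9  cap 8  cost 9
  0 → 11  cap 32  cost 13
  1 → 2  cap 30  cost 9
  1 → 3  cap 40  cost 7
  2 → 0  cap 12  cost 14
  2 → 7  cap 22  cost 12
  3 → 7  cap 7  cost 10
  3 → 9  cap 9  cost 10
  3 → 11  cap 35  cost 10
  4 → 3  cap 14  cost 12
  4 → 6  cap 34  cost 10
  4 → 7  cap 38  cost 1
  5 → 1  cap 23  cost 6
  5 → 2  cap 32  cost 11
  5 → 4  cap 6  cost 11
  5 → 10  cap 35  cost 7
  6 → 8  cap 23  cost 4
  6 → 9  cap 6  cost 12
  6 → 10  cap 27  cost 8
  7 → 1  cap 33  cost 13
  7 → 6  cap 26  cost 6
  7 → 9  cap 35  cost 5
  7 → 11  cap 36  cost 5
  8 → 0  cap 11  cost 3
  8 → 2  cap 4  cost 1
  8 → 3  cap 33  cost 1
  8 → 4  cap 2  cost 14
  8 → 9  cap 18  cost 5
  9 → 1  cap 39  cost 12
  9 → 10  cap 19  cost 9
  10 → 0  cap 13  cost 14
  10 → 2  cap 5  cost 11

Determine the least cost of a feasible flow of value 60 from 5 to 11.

Minimum cost for 60 units: 1553

shortest-cost path #1: 5→4→7→11 push 6 @ unit cost 17 (adds 102)
shortest-cost path #2: 5→1→3→11 push 23 @ unit cost 23 (adds 529)
shortest-cost path #3: 5→2→7→11 push 22 @ unit cost 28 (adds 616)
shortest-cost path #4: 5→10→0→11 push 9 @ unit cost 34 (adds 306)
total cost = 1553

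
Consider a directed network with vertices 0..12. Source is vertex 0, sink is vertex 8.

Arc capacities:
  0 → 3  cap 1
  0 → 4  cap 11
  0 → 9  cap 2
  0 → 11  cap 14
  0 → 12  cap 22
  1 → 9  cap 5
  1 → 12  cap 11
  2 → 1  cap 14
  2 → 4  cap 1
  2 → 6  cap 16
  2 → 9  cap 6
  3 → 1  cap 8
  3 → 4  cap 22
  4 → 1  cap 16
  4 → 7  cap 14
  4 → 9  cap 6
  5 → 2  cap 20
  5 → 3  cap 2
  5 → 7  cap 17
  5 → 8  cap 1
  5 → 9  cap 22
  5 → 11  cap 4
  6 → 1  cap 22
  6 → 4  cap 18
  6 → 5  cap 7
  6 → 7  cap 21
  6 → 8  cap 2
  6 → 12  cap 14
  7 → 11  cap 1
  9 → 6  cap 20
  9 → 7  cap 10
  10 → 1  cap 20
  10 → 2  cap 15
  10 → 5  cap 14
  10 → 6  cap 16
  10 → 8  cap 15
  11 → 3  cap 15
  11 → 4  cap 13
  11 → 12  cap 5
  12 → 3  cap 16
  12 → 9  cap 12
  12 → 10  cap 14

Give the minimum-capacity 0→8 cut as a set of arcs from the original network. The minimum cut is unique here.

augment #1: 0→9→6→8 push 2
augment #2: 0→12→10→8 push 14
augment #3: 0→4→9→6→5→8 push 1
max flow = 17; residual-reachable set from 0 gives S-side
cut edges (S→T): {(5,8), (6,8), (12,10)} total cap 17

Min-cut arcs: {(5,8), (6,8), (12,10)} (total capacity 17)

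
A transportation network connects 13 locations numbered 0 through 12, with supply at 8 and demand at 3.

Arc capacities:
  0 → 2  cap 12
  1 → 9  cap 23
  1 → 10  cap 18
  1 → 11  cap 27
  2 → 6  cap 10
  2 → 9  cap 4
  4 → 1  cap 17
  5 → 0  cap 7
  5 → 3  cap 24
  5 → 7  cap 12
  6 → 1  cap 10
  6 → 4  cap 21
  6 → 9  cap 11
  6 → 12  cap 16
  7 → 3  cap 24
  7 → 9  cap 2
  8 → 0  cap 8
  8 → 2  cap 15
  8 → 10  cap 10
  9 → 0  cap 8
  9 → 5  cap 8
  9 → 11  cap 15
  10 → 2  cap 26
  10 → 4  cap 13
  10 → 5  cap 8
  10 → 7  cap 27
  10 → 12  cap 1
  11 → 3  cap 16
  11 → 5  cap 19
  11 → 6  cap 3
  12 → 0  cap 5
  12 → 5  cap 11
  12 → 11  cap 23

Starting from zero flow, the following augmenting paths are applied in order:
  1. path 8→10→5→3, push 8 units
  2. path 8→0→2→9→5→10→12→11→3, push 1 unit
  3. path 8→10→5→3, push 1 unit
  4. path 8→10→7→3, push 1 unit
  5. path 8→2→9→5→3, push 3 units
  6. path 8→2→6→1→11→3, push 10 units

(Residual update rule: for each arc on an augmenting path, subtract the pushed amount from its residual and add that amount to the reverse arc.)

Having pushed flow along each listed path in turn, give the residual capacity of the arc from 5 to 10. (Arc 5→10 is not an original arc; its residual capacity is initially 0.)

after path 1 (8→10→5→3, push 8): res(5,10)=8
after path 2 (8→0→2→9→5→10→12→11→3, push 1): res(5,10)=7
after path 3 (8→10→5→3, push 1): res(5,10)=8
after path 4 (8→10→7→3, push 1): res(5,10)=8
after path 5 (8→2→9→5→3, push 3): res(5,10)=8
after path 6 (8→2→6→1→11→3, push 10): res(5,10)=8

Residual capacity of (5,10): 8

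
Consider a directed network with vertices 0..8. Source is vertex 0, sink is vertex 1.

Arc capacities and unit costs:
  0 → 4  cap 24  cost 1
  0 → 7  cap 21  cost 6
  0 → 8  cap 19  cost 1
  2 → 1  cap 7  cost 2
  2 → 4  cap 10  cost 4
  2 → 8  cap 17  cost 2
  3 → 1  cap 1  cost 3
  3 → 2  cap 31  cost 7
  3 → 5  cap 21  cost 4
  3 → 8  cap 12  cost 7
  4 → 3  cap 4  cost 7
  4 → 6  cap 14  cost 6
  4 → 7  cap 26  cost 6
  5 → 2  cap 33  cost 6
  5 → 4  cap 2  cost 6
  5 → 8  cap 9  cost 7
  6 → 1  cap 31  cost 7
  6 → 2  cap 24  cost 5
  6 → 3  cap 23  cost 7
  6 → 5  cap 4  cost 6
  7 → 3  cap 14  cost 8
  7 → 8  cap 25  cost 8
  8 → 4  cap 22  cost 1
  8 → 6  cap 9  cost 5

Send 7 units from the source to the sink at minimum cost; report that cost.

Minimum cost for 7 units: 89

shortest-cost path #1: 0→4→3→1 push 1 @ unit cost 11 (adds 11)
shortest-cost path #2: 0→8→6→1 push 6 @ unit cost 13 (adds 78)
total cost = 89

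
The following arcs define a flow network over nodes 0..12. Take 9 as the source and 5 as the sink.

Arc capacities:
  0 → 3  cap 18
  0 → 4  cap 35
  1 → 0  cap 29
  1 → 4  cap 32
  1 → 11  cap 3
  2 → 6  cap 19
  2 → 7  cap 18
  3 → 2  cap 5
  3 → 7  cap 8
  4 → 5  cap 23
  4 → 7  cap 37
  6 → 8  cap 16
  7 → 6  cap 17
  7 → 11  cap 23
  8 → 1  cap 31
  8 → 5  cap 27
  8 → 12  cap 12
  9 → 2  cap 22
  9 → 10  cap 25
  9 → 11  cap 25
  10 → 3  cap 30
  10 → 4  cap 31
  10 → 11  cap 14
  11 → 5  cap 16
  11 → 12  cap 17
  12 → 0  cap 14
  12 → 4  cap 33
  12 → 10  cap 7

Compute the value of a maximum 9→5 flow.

augment #1: 9→11→5 bottleneck 16, total now 16
augment #2: 9→10→4→5 bottleneck 23, total now 39
augment #3: 9→2→6→8→5 bottleneck 16, total now 55

Maximum flow value: 55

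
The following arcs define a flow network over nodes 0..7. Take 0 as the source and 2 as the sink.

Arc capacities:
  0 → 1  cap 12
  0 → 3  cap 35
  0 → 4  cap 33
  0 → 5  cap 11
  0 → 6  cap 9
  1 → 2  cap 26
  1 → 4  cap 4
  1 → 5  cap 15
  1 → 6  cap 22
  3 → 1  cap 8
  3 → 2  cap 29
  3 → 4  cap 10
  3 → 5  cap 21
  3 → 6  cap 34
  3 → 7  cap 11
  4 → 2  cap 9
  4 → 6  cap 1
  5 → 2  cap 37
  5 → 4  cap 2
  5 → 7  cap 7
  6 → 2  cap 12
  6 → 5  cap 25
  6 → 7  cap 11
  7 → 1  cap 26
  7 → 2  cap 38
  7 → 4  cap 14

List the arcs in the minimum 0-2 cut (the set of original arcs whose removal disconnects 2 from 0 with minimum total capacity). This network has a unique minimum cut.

augment #1: 0→1→2 push 12
augment #2: 0→3→2 push 29
augment #3: 0→4→2 push 9
augment #4: 0→5→2 push 11
augment #5: 0→6→2 push 9
augment #6: 0→3→1→2 push 6
augment #7: 0→4→6→2 push 1
max flow = 77; residual-reachable set from 0 gives S-side
cut edges (S→T): {(0,1), (0,3), (0,5), (0,6), (4,2), (4,6)} total cap 77

Min-cut arcs: {(0,1), (0,3), (0,5), (0,6), (4,2), (4,6)} (total capacity 77)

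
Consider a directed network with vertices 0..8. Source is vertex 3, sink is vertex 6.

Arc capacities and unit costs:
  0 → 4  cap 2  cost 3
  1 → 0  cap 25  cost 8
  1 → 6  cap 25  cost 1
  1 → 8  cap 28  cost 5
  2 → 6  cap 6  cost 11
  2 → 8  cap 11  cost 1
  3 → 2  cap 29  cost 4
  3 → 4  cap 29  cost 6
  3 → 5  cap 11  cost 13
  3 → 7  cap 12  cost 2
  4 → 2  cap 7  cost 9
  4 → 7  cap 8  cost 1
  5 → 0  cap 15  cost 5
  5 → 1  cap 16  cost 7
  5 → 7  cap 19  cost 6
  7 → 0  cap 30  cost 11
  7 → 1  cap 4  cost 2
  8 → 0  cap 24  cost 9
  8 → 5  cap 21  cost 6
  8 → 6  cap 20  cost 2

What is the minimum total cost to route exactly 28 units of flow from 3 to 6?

shortest-cost path #1: 3→7→1→6 push 4 @ unit cost 5 (adds 20)
shortest-cost path #2: 3→2→8→6 push 11 @ unit cost 7 (adds 77)
shortest-cost path #3: 3→2→6 push 6 @ unit cost 15 (adds 90)
shortest-cost path #4: 3→5→1→6 push 7 @ unit cost 21 (adds 147)
total cost = 334

Minimum cost for 28 units: 334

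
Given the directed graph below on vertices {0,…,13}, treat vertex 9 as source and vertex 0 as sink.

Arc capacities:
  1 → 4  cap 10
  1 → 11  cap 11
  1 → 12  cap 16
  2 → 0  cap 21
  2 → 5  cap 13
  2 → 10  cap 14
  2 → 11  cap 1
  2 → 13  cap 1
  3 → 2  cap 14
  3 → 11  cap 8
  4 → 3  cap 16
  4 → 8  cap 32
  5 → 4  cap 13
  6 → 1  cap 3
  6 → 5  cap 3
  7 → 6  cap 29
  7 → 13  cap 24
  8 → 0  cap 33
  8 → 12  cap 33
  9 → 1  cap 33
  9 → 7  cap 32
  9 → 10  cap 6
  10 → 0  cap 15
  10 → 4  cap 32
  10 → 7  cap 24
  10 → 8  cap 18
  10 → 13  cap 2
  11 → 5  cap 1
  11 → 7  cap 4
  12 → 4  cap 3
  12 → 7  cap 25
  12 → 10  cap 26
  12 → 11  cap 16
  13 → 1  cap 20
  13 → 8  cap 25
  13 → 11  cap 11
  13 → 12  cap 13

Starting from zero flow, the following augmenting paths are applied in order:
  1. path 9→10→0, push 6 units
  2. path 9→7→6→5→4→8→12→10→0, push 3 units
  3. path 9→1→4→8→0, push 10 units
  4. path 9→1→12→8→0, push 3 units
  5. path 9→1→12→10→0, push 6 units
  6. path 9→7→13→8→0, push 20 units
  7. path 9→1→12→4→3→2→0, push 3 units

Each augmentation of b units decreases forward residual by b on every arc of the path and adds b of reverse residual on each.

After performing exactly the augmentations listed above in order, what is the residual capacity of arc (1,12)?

Residual capacity of (1,12): 4

after path 1 (9→10→0, push 6): res(1,12)=16
after path 2 (9→7→6→5→4→8→12→10→0, push 3): res(1,12)=16
after path 3 (9→1→4→8→0, push 10): res(1,12)=16
after path 4 (9→1→12→8→0, push 3): res(1,12)=13
after path 5 (9→1→12→10→0, push 6): res(1,12)=7
after path 6 (9→7→13→8→0, push 20): res(1,12)=7
after path 7 (9→1→12→4→3→2→0, push 3): res(1,12)=4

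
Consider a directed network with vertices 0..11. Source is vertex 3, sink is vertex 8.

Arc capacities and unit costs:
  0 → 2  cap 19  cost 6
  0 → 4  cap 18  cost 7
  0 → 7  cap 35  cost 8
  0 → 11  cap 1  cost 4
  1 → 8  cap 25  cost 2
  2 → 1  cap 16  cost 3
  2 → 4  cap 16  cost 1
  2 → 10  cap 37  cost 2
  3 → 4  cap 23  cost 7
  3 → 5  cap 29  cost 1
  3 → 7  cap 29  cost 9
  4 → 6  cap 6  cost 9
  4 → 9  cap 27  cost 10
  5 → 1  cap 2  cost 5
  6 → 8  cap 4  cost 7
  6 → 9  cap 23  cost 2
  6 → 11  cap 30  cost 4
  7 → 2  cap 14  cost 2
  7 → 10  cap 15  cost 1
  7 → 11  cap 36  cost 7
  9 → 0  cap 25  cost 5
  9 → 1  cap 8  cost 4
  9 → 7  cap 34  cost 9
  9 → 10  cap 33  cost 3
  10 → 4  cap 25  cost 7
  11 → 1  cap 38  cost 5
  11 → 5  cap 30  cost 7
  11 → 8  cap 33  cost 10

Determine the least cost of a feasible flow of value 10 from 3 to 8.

shortest-cost path #1: 3→5→1→8 push 2 @ unit cost 8 (adds 16)
shortest-cost path #2: 3→7→2→1→8 push 8 @ unit cost 16 (adds 128)
total cost = 144

Minimum cost for 10 units: 144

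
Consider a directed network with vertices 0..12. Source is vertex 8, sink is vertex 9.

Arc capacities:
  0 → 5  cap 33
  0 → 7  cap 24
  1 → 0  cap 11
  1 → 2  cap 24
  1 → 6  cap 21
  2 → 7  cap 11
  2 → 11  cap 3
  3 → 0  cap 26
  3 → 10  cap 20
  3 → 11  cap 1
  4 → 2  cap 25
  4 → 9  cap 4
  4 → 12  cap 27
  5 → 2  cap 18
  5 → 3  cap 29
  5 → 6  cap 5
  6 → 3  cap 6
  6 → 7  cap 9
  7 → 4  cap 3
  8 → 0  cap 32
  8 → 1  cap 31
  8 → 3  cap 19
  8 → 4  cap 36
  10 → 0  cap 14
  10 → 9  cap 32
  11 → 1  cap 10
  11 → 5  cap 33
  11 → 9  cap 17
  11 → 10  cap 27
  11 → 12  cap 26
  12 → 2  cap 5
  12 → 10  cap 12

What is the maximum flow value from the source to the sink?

augment #1: 8→4→9 bottleneck 4, total now 4
augment #2: 8→3→10→9 bottleneck 19, total now 23
augment #3: 8→1→2→11→9 bottleneck 3, total now 26
augment #4: 8→4→12→10→9 bottleneck 12, total now 38
augment #5: 8→0→5→3→10→9 bottleneck 1, total now 39
augment #6: 8→0→5→3→11→9 bottleneck 1, total now 40

Maximum flow value: 40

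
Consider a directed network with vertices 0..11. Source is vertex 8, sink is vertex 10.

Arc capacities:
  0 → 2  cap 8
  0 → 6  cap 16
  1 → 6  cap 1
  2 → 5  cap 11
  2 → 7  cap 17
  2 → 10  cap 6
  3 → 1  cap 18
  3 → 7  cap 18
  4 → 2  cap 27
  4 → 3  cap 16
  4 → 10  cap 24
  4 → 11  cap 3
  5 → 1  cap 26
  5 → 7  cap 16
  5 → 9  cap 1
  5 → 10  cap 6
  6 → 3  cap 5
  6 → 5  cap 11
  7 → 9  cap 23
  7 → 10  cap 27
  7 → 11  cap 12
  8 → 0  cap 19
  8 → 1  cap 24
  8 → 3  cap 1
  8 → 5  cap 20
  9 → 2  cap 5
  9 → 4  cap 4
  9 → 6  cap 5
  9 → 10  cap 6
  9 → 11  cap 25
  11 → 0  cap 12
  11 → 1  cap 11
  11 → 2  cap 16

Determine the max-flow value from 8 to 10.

Maximum flow value: 37

augment #1: 8→5→10 bottleneck 6, total now 6
augment #2: 8→0→2→10 bottleneck 6, total now 12
augment #3: 8→3→7→10 bottleneck 1, total now 13
augment #4: 8→5→7→10 bottleneck 14, total now 27
augment #5: 8→0→2→7→10 bottleneck 2, total now 29
augment #6: 8→0→6→3→7→10 bottleneck 5, total now 34
augment #7: 8→0→6→5→7→10 bottleneck 2, total now 36
augment #8: 8→0→6→5→9→10 bottleneck 1, total now 37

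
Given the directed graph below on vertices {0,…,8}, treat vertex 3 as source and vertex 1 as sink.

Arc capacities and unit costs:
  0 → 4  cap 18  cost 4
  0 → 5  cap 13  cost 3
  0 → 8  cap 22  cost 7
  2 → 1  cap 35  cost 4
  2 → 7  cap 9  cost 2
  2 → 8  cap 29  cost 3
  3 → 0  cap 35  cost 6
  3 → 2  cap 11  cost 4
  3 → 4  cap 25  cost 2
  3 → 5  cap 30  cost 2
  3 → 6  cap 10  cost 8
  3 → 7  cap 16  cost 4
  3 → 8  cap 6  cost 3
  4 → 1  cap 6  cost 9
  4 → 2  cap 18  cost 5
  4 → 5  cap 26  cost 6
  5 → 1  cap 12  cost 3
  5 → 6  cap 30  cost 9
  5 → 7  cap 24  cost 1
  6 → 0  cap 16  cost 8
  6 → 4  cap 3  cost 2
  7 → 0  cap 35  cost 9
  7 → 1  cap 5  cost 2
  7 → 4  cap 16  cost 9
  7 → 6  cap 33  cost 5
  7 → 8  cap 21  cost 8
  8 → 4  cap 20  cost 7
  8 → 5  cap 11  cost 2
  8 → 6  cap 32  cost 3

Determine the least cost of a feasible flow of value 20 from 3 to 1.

shortest-cost path #1: 3→5→1 push 12 @ unit cost 5 (adds 60)
shortest-cost path #2: 3→5→7→1 push 5 @ unit cost 5 (adds 25)
shortest-cost path #3: 3→2→1 push 3 @ unit cost 8 (adds 24)
total cost = 109

Minimum cost for 20 units: 109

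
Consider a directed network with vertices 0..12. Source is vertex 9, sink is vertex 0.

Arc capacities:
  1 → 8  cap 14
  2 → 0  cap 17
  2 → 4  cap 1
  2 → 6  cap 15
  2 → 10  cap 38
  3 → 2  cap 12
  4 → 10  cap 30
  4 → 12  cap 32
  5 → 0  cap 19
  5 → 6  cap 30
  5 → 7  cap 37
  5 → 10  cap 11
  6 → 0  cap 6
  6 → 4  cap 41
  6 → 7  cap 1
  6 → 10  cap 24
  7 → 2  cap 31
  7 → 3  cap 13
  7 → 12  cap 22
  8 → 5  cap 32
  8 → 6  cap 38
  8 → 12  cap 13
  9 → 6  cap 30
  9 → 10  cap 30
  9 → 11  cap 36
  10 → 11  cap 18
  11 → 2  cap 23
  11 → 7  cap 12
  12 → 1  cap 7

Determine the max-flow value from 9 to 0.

augment #1: 9→6→0 bottleneck 6, total now 6
augment #2: 9→11→2→0 bottleneck 17, total now 23
augment #3: 9→6→4→12→1→8→5→0 bottleneck 7, total now 30

Maximum flow value: 30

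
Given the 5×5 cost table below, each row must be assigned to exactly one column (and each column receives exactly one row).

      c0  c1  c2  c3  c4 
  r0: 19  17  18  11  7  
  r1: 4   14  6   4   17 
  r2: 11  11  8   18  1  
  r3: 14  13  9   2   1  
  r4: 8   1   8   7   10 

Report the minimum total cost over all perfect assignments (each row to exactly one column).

optimal assignment: row0→col4 (cost 7), row1→col0 (cost 4), row2→col2 (cost 8), row3→col3 (cost 2), row4→col1 (cost 1)
total = 7 + 4 + 8 + 2 + 1 = 22

Minimum assignment cost: 22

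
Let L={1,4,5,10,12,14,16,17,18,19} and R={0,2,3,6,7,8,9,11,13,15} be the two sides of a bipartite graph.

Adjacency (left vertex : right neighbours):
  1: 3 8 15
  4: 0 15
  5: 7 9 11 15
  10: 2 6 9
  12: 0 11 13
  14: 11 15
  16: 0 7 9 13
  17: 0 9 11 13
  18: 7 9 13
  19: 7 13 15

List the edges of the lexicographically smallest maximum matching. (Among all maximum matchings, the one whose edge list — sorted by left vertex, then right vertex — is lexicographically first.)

|M| = 8 (so the lex-smallest maximum matching has 8 edges)
process left vertices in ascending order; for each, take the smallest-labelled available neighbour that still permits 8 edges overall, or leave it unmatched if none does
lex-smallest matching: {1-3, 4-0, 5-7, 10-2, 12-11, 14-15, 16-9, 17-13}

Lex-smallest maximum matching: {(1,3), (4,0), (5,7), (10,2), (12,11), (14,15), (16,9), (17,13)}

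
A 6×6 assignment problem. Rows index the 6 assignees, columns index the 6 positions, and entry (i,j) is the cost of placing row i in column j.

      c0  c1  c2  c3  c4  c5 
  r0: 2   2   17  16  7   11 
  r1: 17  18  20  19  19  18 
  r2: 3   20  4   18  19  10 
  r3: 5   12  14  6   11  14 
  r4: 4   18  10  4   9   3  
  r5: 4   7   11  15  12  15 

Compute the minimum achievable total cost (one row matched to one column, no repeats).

optimal assignment: row0→col1 (cost 2), row1→col4 (cost 19), row2→col2 (cost 4), row3→col3 (cost 6), row4→col5 (cost 3), row5→col0 (cost 4)
total = 2 + 19 + 4 + 6 + 3 + 4 = 38

Minimum assignment cost: 38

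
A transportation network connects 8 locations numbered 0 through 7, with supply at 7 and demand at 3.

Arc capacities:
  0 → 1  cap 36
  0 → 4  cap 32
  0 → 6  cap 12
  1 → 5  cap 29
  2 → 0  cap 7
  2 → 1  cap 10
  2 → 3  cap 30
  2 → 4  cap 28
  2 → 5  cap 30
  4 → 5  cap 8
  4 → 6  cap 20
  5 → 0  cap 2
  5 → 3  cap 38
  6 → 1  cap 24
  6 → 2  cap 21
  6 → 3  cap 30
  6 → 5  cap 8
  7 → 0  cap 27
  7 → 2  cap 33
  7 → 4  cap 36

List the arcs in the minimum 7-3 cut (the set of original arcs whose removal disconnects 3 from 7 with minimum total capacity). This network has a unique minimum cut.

augment #1: 7→2→3 push 30
augment #2: 7→0→6→3 push 12
augment #3: 7→2→5→3 push 3
augment #4: 7→4→5→3 push 8
augment #5: 7→4→6→3 push 18
augment #6: 7→0→1→5→3 push 15
augment #7: 7→4→6→5→3 push 2
max flow = 88; residual-reachable set from 7 gives S-side
cut edges (S→T): {(4,5), (4,6), (7,0), (7,2)} total cap 88

Min-cut arcs: {(4,5), (4,6), (7,0), (7,2)} (total capacity 88)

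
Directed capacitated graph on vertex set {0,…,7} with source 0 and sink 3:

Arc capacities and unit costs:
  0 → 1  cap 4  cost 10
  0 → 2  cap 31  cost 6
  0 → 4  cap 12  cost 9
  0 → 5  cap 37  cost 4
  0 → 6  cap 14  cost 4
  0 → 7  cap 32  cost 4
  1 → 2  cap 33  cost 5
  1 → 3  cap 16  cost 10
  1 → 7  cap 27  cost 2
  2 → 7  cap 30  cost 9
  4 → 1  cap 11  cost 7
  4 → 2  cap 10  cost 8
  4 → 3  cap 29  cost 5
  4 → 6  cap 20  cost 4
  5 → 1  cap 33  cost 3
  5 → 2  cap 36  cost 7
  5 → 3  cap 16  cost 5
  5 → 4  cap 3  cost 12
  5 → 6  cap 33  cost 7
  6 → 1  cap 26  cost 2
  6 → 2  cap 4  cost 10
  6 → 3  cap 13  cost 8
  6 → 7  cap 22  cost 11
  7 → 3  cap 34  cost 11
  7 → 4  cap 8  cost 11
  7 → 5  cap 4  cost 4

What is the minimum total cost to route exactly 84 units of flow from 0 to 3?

Minimum cost for 84 units: 1134

shortest-cost path #1: 0→5→3 push 16 @ unit cost 9 (adds 144)
shortest-cost path #2: 0→6→3 push 13 @ unit cost 12 (adds 156)
shortest-cost path #3: 0→4→3 push 12 @ unit cost 14 (adds 168)
shortest-cost path #4: 0→7→3 push 32 @ unit cost 15 (adds 480)
shortest-cost path #5: 0→6→1→3 push 1 @ unit cost 16 (adds 16)
shortest-cost path #6: 0→5→1→3 push 10 @ unit cost 17 (adds 170)
total cost = 1134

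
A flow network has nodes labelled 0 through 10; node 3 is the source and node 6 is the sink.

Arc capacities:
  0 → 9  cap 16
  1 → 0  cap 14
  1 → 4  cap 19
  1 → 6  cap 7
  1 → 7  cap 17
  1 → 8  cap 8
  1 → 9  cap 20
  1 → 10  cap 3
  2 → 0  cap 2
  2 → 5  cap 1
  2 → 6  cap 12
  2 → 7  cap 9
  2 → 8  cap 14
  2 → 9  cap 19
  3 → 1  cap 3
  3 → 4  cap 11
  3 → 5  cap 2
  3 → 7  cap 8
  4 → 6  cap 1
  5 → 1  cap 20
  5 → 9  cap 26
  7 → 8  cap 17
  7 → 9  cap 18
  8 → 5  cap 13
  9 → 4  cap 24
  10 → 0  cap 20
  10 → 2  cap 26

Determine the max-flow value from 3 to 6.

augment #1: 3→1→6 bottleneck 3, total now 3
augment #2: 3→4→6 bottleneck 1, total now 4
augment #3: 3→5→1→6 bottleneck 2, total now 6
augment #4: 3→7→8→5→1→6 bottleneck 2, total now 8
augment #5: 3→7→8→5→1→10→2→6 bottleneck 3, total now 11

Maximum flow value: 11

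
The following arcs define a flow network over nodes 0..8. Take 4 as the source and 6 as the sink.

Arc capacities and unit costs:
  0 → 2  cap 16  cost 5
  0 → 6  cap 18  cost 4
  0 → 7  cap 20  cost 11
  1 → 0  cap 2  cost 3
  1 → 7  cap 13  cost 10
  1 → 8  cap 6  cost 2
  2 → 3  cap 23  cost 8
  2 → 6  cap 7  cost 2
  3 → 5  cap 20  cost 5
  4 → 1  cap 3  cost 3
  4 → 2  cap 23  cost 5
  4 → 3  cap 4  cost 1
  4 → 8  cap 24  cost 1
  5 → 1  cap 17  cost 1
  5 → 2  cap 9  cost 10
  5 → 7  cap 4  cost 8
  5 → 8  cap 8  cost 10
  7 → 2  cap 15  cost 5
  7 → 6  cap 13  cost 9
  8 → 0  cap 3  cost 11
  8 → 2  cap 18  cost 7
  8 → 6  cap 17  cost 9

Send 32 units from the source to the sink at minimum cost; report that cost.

Minimum cost for 32 units: 355

shortest-cost path #1: 4→2→6 push 7 @ unit cost 7 (adds 49)
shortest-cost path #2: 4→8→6 push 17 @ unit cost 10 (adds 170)
shortest-cost path #3: 4→1→0→6 push 2 @ unit cost 10 (adds 20)
shortest-cost path #4: 4→8→0→6 push 3 @ unit cost 16 (adds 48)
shortest-cost path #5: 4→1→7→6 push 1 @ unit cost 22 (adds 22)
shortest-cost path #6: 4→3→5→7→6 push 2 @ unit cost 23 (adds 46)
total cost = 355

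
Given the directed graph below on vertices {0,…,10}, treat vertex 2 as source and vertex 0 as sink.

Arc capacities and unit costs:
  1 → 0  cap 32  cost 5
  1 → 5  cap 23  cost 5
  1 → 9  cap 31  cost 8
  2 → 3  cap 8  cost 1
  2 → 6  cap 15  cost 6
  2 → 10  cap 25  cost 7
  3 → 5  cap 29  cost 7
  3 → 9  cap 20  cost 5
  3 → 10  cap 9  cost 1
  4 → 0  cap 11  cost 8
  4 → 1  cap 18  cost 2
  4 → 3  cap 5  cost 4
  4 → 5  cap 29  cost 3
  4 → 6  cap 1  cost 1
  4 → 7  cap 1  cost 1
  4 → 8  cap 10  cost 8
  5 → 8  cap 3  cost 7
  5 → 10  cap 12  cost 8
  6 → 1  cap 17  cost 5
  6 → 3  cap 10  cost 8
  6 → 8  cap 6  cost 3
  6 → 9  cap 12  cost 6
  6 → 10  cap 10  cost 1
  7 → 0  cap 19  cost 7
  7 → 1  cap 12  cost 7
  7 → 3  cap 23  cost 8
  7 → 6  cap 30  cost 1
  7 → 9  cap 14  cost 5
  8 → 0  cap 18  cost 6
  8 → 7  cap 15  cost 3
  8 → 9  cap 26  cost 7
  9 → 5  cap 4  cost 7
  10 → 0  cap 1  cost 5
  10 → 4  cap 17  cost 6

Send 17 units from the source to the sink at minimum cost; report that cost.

Minimum cost for 17 units: 250

shortest-cost path #1: 2→3→10→0 push 1 @ unit cost 7 (adds 7)
shortest-cost path #2: 2→6→8→0 push 6 @ unit cost 15 (adds 90)
shortest-cost path #3: 2→3→10→4→1→0 push 7 @ unit cost 15 (adds 105)
shortest-cost path #4: 2→6→1→0 push 3 @ unit cost 16 (adds 48)
total cost = 250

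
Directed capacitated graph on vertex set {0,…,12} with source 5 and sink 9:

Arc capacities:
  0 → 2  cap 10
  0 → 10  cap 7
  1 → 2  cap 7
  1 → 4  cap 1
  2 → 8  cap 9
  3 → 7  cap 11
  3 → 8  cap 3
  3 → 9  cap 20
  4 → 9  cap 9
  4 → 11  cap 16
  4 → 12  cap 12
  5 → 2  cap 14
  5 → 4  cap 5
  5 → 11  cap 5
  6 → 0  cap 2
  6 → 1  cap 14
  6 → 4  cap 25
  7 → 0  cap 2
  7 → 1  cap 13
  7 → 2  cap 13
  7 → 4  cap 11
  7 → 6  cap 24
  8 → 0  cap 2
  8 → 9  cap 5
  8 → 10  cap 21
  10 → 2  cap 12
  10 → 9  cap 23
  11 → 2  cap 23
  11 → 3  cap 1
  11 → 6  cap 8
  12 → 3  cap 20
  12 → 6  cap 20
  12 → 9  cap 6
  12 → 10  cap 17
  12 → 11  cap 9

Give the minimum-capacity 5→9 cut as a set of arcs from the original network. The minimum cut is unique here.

Min-cut arcs: {(2,8), (5,4), (5,11)} (total capacity 19)

augment #1: 5→4→9 push 5
augment #2: 5→2→8→9 push 5
augment #3: 5→11→3→9 push 1
augment #4: 5→2→8→10→9 push 4
augment #5: 5→11→6→4→9 push 4
max flow = 19; residual-reachable set from 5 gives S-side
cut edges (S→T): {(2,8), (5,4), (5,11)} total cap 19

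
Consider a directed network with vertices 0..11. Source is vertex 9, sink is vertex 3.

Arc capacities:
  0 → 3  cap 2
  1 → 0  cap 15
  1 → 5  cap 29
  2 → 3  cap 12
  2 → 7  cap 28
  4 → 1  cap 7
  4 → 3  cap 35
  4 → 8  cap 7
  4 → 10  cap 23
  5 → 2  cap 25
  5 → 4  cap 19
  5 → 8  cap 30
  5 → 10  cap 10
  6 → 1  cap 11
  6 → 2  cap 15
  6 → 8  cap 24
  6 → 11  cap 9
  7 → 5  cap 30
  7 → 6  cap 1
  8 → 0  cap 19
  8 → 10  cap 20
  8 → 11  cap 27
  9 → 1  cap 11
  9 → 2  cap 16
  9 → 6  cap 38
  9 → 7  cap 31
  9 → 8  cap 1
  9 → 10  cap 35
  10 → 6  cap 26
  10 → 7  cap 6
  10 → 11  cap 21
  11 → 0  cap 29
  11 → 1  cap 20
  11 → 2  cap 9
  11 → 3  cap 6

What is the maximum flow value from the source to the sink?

Maximum flow value: 39

augment #1: 9→2→3 bottleneck 12, total now 12
augment #2: 9→1→0→3 bottleneck 2, total now 14
augment #3: 9→6→11→3 bottleneck 6, total now 20
augment #4: 9→1→5→4→3 bottleneck 9, total now 29
augment #5: 9→7→5→4→3 bottleneck 10, total now 39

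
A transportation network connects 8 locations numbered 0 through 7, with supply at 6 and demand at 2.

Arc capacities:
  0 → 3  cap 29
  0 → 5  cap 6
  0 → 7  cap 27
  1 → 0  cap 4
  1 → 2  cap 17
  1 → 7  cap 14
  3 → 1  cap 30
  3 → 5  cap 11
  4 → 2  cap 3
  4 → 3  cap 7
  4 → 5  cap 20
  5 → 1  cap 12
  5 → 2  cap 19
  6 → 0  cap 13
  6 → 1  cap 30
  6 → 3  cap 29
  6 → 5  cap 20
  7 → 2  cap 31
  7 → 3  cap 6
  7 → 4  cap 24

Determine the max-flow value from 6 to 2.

augment #1: 6→1→2 bottleneck 17, total now 17
augment #2: 6→5→2 bottleneck 19, total now 36
augment #3: 6→0→7→2 bottleneck 13, total now 49
augment #4: 6→1→7→2 bottleneck 13, total now 62
augment #5: 6→3→1→7→2 bottleneck 1, total now 63
augment #6: 6→3→1→0→7→2 bottleneck 4, total now 67

Maximum flow value: 67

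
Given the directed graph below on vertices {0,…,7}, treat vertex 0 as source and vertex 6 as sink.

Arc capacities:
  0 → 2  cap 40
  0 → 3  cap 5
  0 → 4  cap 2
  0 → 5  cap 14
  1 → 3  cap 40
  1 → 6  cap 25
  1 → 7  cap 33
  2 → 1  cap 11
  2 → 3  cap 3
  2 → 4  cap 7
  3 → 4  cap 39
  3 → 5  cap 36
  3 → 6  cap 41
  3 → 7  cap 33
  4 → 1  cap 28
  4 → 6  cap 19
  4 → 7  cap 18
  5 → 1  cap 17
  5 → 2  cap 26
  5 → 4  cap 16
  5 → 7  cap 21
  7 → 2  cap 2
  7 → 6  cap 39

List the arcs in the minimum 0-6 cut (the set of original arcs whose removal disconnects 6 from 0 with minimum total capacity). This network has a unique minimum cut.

Min-cut arcs: {(0,3), (0,4), (0,5), (2,1), (2,3), (2,4)} (total capacity 42)

augment #1: 0→3→6 push 5
augment #2: 0→4→6 push 2
augment #3: 0→2→1→6 push 11
augment #4: 0→2→3→6 push 3
augment #5: 0→2→4→6 push 7
augment #6: 0→5→1→6 push 14
max flow = 42; residual-reachable set from 0 gives S-side
cut edges (S→T): {(0,3), (0,4), (0,5), (2,1), (2,3), (2,4)} total cap 42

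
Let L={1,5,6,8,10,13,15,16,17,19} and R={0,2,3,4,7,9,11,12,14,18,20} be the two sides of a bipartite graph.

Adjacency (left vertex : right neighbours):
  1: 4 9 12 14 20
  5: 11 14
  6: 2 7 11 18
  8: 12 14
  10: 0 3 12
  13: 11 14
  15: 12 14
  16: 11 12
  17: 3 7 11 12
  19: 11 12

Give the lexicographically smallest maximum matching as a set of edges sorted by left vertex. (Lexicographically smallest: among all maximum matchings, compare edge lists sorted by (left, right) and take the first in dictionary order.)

Lex-smallest maximum matching: {(1,4), (5,11), (6,2), (8,12), (10,0), (13,14), (17,3)}

|M| = 7 (so the lex-smallest maximum matching has 7 edges)
process left vertices in ascending order; for each, take the smallest-labelled available neighbour that still permits 7 edges overall, or leave it unmatched if none does
lex-smallest matching: {1-4, 5-11, 6-2, 8-12, 10-0, 13-14, 17-3}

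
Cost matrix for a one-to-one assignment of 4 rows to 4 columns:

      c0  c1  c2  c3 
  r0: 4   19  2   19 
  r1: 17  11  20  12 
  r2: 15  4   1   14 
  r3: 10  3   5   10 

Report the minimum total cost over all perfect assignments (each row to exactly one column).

optimal assignment: row0→col0 (cost 4), row1→col3 (cost 12), row2→col2 (cost 1), row3→col1 (cost 3)
total = 4 + 12 + 1 + 3 = 20

Minimum assignment cost: 20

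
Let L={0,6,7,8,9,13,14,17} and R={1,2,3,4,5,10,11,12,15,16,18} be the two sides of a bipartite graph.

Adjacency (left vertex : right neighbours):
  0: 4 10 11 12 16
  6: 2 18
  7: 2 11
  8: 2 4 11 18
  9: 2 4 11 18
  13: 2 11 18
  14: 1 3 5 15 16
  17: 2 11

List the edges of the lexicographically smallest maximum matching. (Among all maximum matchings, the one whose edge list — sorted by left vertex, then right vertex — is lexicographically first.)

Lex-smallest maximum matching: {(0,10), (6,2), (7,11), (8,4), (9,18), (14,1)}

|M| = 6 (so the lex-smallest maximum matching has 6 edges)
process left vertices in ascending order; for each, take the smallest-labelled available neighbour that still permits 6 edges overall, or leave it unmatched if none does
lex-smallest matching: {0-10, 6-2, 7-11, 8-4, 9-18, 14-1}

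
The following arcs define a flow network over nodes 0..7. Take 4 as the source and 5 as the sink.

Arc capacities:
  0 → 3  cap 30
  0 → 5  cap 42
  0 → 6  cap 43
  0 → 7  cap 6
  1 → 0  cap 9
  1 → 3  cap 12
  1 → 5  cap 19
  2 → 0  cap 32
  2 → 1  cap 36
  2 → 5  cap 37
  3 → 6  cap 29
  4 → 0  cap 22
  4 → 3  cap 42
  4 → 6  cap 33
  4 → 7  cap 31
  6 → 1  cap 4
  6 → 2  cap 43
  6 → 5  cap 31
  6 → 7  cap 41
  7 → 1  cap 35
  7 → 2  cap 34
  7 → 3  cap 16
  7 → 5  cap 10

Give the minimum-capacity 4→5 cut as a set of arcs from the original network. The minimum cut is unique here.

augment #1: 4→0→5 push 22
augment #2: 4→6→5 push 31
augment #3: 4→7→5 push 10
augment #4: 4→6→1→5 push 2
augment #5: 4→7→1→5 push 17
augment #6: 4→7→2→5 push 4
augment #7: 4→3→6→2→5 push 29
max flow = 115; residual-reachable set from 4 gives S-side
cut edges (S→T): {(3,6), (4,0), (4,6), (4,7)} total cap 115

Min-cut arcs: {(3,6), (4,0), (4,6), (4,7)} (total capacity 115)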